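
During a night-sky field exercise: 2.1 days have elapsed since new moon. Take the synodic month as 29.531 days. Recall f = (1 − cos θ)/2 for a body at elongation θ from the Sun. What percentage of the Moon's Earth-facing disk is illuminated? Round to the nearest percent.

Phase angle: θ = 360°·(2.1 d)/(29.531 d) = 25.6°.
With cos θ = 0.902, the lit fraction is (1 − 0.902)/2 ≈ 0.049, so 5%.

5%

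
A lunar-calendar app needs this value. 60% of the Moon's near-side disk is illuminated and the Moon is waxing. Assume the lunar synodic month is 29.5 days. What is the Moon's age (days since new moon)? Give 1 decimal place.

8.3 days

From f = (1 − cos θ)/2: cos θ = 1 − 2×0.60 = -0.200; arccos → 101.5°.
Waxing ⇒ before full, so θ = 101.5°.
Age = 29.5 × 101.5°/360° ≈ 8.32 days.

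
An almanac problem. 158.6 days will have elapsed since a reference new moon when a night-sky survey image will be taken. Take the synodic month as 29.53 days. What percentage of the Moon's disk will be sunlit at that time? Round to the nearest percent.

84%

158.6/29.53 = 5.371 lunations, so 5 complete cycles and 10.95 d into the next.
Elongation θ = 360° × 10.95/29.53 ≈ 133.5°.
With cos θ = (-0.688), the lit fraction is (1 − (-0.688))/2 ≈ 0.844, so 84%.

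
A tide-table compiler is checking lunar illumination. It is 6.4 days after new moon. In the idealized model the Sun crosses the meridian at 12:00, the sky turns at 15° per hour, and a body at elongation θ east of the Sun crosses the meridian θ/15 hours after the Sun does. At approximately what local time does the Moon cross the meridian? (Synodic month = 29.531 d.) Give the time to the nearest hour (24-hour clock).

17:00

Elongation θ = 360° × 6.4/29.531 ≈ 78.0°.
The Moon trails the Sun by θ/15 = 78.0/15 ≈ 5.20 hours.
12:00 + 5.20 h ≈ 17:12 → 17:00 to the nearest hour.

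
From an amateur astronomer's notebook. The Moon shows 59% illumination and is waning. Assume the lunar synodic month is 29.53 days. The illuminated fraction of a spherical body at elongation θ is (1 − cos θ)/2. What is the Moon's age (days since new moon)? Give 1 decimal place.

21.3 days

cos θ = 1 − 2f = -0.180, giving a principal value of 100.4°.
Waning ⇒ past full, so θ = 360° − 100.4° = 259.6°.
Age = 29.53 × 259.6°/360° ≈ 21.30 days.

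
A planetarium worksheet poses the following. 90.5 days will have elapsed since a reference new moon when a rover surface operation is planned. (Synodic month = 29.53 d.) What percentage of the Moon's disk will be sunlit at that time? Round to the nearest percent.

Reduce mod P: 90.5 − 3×29.53 = 1.91 d into the current lunation.
Elongation θ = 360° × 1.91/29.53 ≈ 23.3°.
With cos θ = 0.919, the lit fraction is (1 − 0.919)/2 ≈ 0.041, so 4%.

4%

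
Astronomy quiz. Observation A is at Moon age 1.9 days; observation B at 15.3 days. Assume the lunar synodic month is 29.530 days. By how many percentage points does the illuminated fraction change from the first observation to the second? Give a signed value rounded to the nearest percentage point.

First observation: θ = 360°·1.9/29.530 = 23.2°, so f = 0.040.
Second observation: θ = 186.5°, f = 0.997.
Δf = 0.997 − 0.040 = +0.956, i.e. +96 pp.

+96 pp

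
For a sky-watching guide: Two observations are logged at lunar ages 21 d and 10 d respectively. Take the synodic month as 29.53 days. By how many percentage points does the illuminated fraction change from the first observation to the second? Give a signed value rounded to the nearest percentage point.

First observation: θ = 360°·21/29.53 = 256.0°, so f = 0.621.
Second observation: θ = 121.9°, f = 0.764.
Δf = 0.764 − 0.621 = +0.143, i.e. +14 pp.

+14 pp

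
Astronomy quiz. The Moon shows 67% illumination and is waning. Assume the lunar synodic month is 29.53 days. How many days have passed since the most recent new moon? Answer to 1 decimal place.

20.5 days

Invert f = (1 − cos θ)/2 to get cos θ = 1 − 2(0.67) = -0.340, hence θ₀ = arccos -0.340 = 109.9°.
A waning Moon lies in 180°–360°, so θ = 360° − 109.9° = 250.1°.
At 360°/29.53 d per day, 250.1° corresponds to 20.52 days.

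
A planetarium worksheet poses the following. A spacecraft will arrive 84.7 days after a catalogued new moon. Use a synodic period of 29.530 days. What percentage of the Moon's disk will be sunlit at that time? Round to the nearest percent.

16%

Reduce mod P: 84.7 − 2×29.530 = 25.64 d into the current lunation.
Phase angle: θ = 360°·(25.64 d)/(29.530 d) = 312.6°.
cos 312.6° = 0.677, so f = (1 − 0.677)/2 = 0.162, so 16%.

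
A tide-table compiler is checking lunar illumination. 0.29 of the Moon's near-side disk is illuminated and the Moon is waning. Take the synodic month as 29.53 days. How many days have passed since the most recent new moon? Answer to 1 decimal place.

Invert f = (1 − cos θ)/2 to get cos θ = 1 − 2(0.29) = 0.420, hence θ₀ = arccos 0.420 = 65.2°.
Waning ⇒ past full, so θ = 360° − 65.2° = 294.8°.
That fraction of the synodic month is 294.8/360 × 29.53 d ≈ 24.18 d.

24.2 days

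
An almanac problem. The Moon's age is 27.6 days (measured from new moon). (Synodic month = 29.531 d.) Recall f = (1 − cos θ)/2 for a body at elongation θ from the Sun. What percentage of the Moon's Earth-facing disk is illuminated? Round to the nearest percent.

Phase angle: θ = 360°·(27.6 d)/(29.531 d) = 336.5°.
With cos θ = 0.917, the lit fraction is (1 − 0.917)/2 ≈ 0.042, so 4%.

4%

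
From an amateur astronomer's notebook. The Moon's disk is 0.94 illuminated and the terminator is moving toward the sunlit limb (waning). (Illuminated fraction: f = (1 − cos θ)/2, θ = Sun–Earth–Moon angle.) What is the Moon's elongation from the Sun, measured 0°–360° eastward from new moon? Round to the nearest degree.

208°

Invert f = (1 − cos θ)/2 to get cos θ = 1 − 2(0.94) = -0.880, hence θ₀ = arccos -0.880 = 151.6°.
Waning ⇒ past full, so θ = 360° − 151.6° = 208.4°.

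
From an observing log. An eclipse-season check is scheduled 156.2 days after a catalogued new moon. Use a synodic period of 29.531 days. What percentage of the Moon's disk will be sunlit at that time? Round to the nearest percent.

62%

156.2/29.531 = 5.289 lunations, so 5 complete cycles and 8.54 d into the next.
Elongation θ = 360° × 8.54/29.531 ≈ 104.2°.
cos 104.2° = (-0.245), so f = (1 − (-0.245))/2 = 0.622, so 62%.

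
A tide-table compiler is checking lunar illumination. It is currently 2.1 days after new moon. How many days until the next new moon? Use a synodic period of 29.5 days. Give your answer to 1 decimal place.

One full lunation from the last new moon is 29.5 d; remaining = 29.5 − 2.1 = 27.400 d.

27.4 days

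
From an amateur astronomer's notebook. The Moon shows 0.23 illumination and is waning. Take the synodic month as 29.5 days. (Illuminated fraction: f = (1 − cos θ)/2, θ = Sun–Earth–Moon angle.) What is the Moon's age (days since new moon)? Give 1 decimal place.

cos θ = 1 − 2f = 0.540, giving a principal value of 57.3°.
Since the Moon is past full (waning), take the reflex angle: θ = 360° − 57.3° = 302.7°.
At 360°/29.5 d per day, 302.7° corresponds to 24.80 days.

24.8 days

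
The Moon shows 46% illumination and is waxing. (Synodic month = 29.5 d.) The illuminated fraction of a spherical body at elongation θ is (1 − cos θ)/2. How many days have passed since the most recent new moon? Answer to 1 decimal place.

cos θ = 1 − 2f = 0.080, giving a principal value of 85.4°.
The Moon is waxing (0°–180°), so θ = 85.4° directly.
Age = 29.5 × 85.4°/360° ≈ 7.00 days.

7.0 days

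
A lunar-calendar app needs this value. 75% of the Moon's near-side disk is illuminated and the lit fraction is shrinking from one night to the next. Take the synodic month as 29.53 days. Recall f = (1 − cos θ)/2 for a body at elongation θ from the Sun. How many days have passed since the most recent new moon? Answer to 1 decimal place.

19.7 days

cos θ = 1 − 2f = -0.500, giving a principal value of 120.0°.
Waning ⇒ past full, so θ = 360° − 120.0° = 240.0°.
That fraction of the synodic month is 240.0/360 × 29.53 d ≈ 19.69 d.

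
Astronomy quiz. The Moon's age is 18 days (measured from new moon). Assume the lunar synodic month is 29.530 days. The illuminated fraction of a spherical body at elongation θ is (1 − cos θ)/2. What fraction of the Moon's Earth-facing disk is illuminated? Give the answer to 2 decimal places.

0.89

Elongation θ = 360° × 18/29.530 ≈ 219.4°.
Illuminated fraction = (1 − cos 219.4°)/2 = (1 − (-0.772))/2 ≈ 0.886.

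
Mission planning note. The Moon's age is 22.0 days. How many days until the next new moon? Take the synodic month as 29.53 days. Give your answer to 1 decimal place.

7.5 days

One full lunation from the last new moon is 29.53 d; remaining = 29.53 − 22.0 = 7.530 d.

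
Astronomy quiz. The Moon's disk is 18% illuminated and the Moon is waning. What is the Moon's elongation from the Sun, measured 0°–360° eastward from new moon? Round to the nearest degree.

310°

Invert f = (1 − cos θ)/2 to get cos θ = 1 − 2(0.18) = 0.640, hence θ₀ = arccos 0.640 = 50.2°.
Since the Moon is past full (waning), take the reflex angle: θ = 360° − 50.2° = 309.8°.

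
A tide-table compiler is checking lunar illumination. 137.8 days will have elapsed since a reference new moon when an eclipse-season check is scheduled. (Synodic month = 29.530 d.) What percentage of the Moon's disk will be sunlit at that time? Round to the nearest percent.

137.8 d spans 4 complete synodic months (4 × 29.530 = 118.12 d) plus 19.68 d.
Phase angle: θ = 360°·(19.68 d)/(29.530 d) = 239.9°.
With cos θ = (-0.501), the lit fraction is (1 − (-0.501))/2 ≈ 0.751, so 75%.

75%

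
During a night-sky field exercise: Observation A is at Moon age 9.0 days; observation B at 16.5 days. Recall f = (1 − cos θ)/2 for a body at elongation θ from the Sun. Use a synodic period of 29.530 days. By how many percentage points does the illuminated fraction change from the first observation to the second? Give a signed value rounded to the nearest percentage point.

+30 percentage points

θ₁ = 360° × 9.0/29.530 = 109.7°, f₁ = (1 − cos θ₁)/2 = 0.669.
θ₂ = 360° × 16.5/29.530 = 201.2°, f₂ = (1 − cos θ₂)/2 = 0.966.
Change = f₂ − f₁ = +0.298 → +30 percentage points.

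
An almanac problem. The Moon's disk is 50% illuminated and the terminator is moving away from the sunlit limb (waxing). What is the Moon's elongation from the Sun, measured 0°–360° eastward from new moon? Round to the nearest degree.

90°

From f = (1 − cos θ)/2: cos θ = 1 − 2×0.50 = 0.000; arccos → 90.0°.
Waxing ⇒ before full, so θ = 90.0°.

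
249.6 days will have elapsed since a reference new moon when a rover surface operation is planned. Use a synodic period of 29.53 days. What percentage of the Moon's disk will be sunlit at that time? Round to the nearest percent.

98%

249.6/29.53 = 8.452 lunations, so 8 complete cycles and 13.36 d into the next.
The Moon has covered 13.36/29.53 of its cycle, so θ ≈ 360° × 13.36/29.53 = 162.9°.
cos 162.9° = (-0.956), so f = (1 − (-0.956))/2 = 0.978, so 98%.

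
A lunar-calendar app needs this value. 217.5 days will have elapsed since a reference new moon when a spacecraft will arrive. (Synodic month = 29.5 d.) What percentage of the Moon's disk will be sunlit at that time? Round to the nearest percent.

217.5 d spans 7 complete synodic months (7 × 29.5 = 206.50 d) plus 11.00 d.
Elongation θ = 360° × 11.00/29.5 ≈ 134.2°.
With cos θ = (-0.698), the lit fraction is (1 − (-0.698))/2 ≈ 0.849, so 85%.

85%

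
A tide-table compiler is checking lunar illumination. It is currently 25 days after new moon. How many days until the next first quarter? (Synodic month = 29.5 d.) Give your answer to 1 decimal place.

First quarter occurs at elongation 90°, i.e. at age 29.5 × 90/360 = 7.375 d.
This lunation's first quarter (7.375 d) has passed, so add one period: 36.875 − 25 = 11.875 days.

11.9 days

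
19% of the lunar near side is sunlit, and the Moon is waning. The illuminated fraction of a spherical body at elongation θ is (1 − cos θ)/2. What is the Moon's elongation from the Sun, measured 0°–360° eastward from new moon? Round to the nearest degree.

From f = (1 − cos θ)/2: cos θ = 1 − 2×0.19 = 0.620; arccos → 51.7°.
A waning Moon lies in 180°–360°, so θ = 360° − 51.7° = 308.3°.

308°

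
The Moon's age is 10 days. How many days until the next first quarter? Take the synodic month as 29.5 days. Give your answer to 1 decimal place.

First quarter is 0.25 of the way through the cycle: age 0.25 × 29.5 = 7.375 d.
This lunation's first quarter (7.375 d) has passed, so add one period: 36.875 − 10 = 26.875 days.

26.9 days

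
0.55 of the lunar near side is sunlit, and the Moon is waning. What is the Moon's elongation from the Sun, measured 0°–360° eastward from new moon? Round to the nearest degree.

264°

From f = (1 − cos θ)/2: cos θ = 1 − 2×0.55 = -0.100; arccos → 95.7°.
A waning Moon lies in 180°–360°, so θ = 360° − 95.7° = 264.3°.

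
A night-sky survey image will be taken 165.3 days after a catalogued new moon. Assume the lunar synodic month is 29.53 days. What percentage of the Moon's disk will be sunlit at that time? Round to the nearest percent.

165.3/29.53 = 5.598 lunations, so 5 complete cycles and 17.65 d into the next.
The Moon has covered 17.65/29.53 of its cycle, so θ ≈ 360° × 17.65/29.53 = 215.2°.
cos 215.2° = (-0.817), so f = (1 − (-0.817))/2 = 0.909, so 91%.

91%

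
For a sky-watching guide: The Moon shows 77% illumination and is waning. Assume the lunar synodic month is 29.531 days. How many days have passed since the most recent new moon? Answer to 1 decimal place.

From f = (1 − cos θ)/2: cos θ = 1 − 2×0.77 = -0.540; arccos → 122.7°.
Waning ⇒ past full, so θ = 360° − 122.7° = 237.3°.
That fraction of the synodic month is 237.3/360 × 29.531 d ≈ 19.47 d.

19.5 days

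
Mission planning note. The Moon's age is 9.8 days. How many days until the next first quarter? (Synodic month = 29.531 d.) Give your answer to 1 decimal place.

27.1 days

First quarter occurs at elongation 90°, i.e. at age 29.531 × 90/360 = 7.383 d.
This lunation's first quarter (7.383 d) has passed, so add one period: 36.914 − 9.8 = 27.114 days.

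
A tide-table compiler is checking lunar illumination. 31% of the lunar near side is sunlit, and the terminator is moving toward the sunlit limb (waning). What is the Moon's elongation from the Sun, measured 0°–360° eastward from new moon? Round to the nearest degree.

Invert f = (1 − cos θ)/2 to get cos θ = 1 − 2(0.31) = 0.380, hence θ₀ = arccos 0.380 = 67.7°.
Waning ⇒ past full, so θ = 360° − 67.7° = 292.3°.

292°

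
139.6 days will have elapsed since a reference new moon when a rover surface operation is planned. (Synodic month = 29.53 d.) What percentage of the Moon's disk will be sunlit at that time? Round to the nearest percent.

57%

139.6/29.53 = 4.727 lunations, so 4 complete cycles and 21.48 d into the next.
Phase angle: θ = 360°·(21.48 d)/(29.53 d) = 261.9°.
Illuminated fraction = (1 − cos 261.9°)/2 = (1 − (-0.142))/2 ≈ 0.571, so 57%.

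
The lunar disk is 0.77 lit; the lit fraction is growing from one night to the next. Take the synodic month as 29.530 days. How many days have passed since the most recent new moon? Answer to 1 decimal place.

From f = (1 − cos θ)/2: cos θ = 1 − 2×0.77 = -0.540; arccos → 122.7°.
Before full moon the principal value applies: θ = 122.7°.
Age = 29.530 × 122.7°/360° ≈ 10.06 days.

10.1 days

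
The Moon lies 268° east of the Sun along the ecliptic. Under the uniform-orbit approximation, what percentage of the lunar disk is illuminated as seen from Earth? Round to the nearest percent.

52%

cos 268° = (-0.035), so f = (1 − (-0.035))/2 = 0.517, i.e. 52%.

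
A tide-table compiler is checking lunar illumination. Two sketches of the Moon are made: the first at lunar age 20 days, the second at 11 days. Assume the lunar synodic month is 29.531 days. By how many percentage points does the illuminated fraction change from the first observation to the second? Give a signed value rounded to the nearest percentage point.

+13 percentage points

θ₁ = 360° × 20/29.531 = 243.8°, f₁ = (1 − cos θ₁)/2 = 0.721.
θ₂ = 360° × 11/29.531 = 134.1°, f₂ = (1 − cos θ₂)/2 = 0.848.
Change = f₂ − f₁ = +0.127 → +13 percentage points.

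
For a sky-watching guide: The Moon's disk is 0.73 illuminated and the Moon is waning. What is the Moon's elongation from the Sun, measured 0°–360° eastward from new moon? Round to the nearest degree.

243°

Invert f = (1 − cos θ)/2 to get cos θ = 1 − 2(0.73) = -0.460, hence θ₀ = arccos -0.460 = 117.4°.
A waning Moon lies in 180°–360°, so θ = 360° − 117.4° = 242.6°.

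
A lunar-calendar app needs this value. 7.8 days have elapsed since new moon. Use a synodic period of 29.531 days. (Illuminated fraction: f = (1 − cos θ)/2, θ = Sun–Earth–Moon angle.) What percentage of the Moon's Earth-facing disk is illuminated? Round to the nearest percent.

The Moon has covered 7.8/29.531 of its cycle, so θ ≈ 360° × 7.8/29.531 = 95.1°.
cos 95.1° = (-0.089), so f = (1 − (-0.089))/2 = 0.544, so 54%.

54%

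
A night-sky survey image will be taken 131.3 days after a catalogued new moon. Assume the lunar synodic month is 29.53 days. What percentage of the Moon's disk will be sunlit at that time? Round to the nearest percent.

97%

Reduce mod P: 131.3 − 4×29.53 = 13.18 d into the current lunation.
Elongation θ = 360° × 13.18/29.53 ≈ 160.7°.
cos 160.7° = (-0.944), so f = (1 − (-0.944))/2 = 0.972, so 97%.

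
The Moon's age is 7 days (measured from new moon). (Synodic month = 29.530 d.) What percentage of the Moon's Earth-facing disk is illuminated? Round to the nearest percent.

46%

Phase angle: θ = 360°·(7 d)/(29.530 d) = 85.3°.
Illuminated fraction = (1 − cos 85.3°)/2 = (1 − 0.081)/2 ≈ 0.459, so 46%.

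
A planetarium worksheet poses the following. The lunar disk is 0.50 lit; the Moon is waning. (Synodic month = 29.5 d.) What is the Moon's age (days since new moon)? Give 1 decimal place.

Invert f = (1 − cos θ)/2 to get cos θ = 1 − 2(0.50) = 0.000, hence θ₀ = arccos 0.000 = 90.0°.
Waning ⇒ past full, so θ = 360° − 90.0° = 270.0°.
Age = 29.5 × 270.0°/360° ≈ 22.12 days.

22.1 days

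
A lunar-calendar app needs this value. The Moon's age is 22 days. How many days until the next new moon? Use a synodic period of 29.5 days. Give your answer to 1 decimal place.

One full lunation from the last new moon is 29.5 d; remaining = 29.5 − 22 = 7.500 d.

7.5 days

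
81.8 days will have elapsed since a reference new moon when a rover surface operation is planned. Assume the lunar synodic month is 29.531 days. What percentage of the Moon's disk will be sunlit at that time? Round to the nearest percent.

81.8 d spans 2 complete synodic months (2 × 29.531 = 59.06 d) plus 22.74 d.
Elongation θ = 360° × 22.74/29.531 ≈ 277.2°.
Illuminated fraction = (1 − cos 277.2°)/2 = (1 − 0.125)/2 ≈ 0.437, so 44%.

44%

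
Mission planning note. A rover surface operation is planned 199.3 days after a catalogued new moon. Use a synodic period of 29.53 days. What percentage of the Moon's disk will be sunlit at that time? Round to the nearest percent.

50%

Reduce mod P: 199.3 − 6×29.53 = 22.12 d into the current lunation.
Phase angle: θ = 360°·(22.12 d)/(29.53 d) = 269.7°.
With cos θ = (-0.006), the lit fraction is (1 − (-0.006))/2 ≈ 0.503, so 50%.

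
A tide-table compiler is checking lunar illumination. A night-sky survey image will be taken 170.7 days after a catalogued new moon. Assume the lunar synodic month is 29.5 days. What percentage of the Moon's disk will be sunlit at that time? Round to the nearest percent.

Reduce mod P: 170.7 − 5×29.5 = 23.20 d into the current lunation.
The Moon has covered 23.20/29.5 of its cycle, so θ ≈ 360° × 23.20/29.5 = 283.1°.
With cos θ = 0.227, the lit fraction is (1 − 0.227)/2 ≈ 0.387, so 39%.

39%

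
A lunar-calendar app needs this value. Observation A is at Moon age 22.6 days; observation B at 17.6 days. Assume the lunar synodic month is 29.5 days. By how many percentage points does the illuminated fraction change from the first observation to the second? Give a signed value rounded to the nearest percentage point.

First observation: θ = 360°·22.6/29.5 = 275.8°, so f = 0.450.
Second observation: θ = 214.8°, f = 0.911.
Δf = 0.911 − 0.450 = +0.461, i.e. +46 pp.

+46 pp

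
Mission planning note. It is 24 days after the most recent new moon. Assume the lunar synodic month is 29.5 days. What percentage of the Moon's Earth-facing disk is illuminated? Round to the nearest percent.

31%

Phase angle: θ = 360°·(24 d)/(29.5 d) = 292.9°.
cos 292.9° = 0.389, so f = (1 − 0.389)/2 = 0.306, so 31%.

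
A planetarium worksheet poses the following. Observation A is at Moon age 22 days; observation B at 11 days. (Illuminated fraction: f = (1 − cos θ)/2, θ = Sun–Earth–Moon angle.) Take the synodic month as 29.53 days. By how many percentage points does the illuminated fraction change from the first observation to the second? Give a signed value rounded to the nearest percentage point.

+33 pp

θ₁ = 360° × 22/29.53 = 268.2°, f₁ = (1 − cos θ₁)/2 = 0.516.
θ₂ = 360° × 11/29.53 = 134.1°, f₂ = (1 − cos θ₂)/2 = 0.848.
Change = f₂ − f₁ = +0.332 → +33 percentage points.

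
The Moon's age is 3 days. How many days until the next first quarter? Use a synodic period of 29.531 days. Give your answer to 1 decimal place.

4.4 days

First quarter occurs at elongation 90°, i.e. at age 29.531 × 90/360 = 7.383 d.
That is 7.383 − 3 = 4.383 days ahead.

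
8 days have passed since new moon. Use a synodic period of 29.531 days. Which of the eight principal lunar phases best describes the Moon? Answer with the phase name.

first quarter

At 8/29.531 of the cycle, θ ≈ 98° — the first quarter range.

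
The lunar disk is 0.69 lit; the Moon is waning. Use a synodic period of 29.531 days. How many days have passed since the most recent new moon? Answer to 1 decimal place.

cos θ = 1 − 2f = -0.380, giving a principal value of 112.3°.
A waning Moon lies in 180°–360°, so θ = 360° − 112.3° = 247.7°.
Age = 29.531 × 247.7°/360° ≈ 20.32 days.

20.3 days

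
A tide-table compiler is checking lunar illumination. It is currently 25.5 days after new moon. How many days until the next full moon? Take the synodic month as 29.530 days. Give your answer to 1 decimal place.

Full moon occurs at elongation 180°, i.e. at age 29.530 × 180/360 = 14.765 d.
This lunation's full moon (14.765 d) has passed, so add one period: 44.295 − 25.5 = 18.795 days.

18.8 days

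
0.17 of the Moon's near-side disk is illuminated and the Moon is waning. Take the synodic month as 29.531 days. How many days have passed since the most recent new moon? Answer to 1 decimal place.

25.5 days

From f = (1 − cos θ)/2: cos θ = 1 − 2×0.17 = 0.660; arccos → 48.7°.
A waning Moon lies in 180°–360°, so θ = 360° − 48.7° = 311.3°.
Age = 29.531 × 311.3°/360° ≈ 25.54 days.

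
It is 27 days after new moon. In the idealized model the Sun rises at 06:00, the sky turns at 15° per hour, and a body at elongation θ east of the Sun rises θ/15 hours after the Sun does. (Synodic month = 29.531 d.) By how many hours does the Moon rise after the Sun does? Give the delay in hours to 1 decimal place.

21.9 h

Elongation θ = 360° × 27/29.531 ≈ 329.1°.
At 15° of sky rotation per hour, 329.1° corresponds to a 21.94 h lag.
So the Moon rises 21.94 h after the Sun.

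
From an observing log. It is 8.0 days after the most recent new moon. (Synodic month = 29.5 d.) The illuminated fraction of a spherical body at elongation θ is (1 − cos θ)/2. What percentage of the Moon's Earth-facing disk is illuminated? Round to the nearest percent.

Elongation θ = 360° × 8.0/29.5 ≈ 97.6°.
With cos θ = (-0.133), the lit fraction is (1 − (-0.133))/2 ≈ 0.566, so 57%.

57%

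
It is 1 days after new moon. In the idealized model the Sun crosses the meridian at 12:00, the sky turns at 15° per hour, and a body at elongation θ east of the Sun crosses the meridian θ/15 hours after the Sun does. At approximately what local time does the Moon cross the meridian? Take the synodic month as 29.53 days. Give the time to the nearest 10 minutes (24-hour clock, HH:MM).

Elongation θ = 360° × 1/29.53 ≈ 12.2°.
At 15° of sky rotation per hour, 12.2° corresponds to a 0.81 h lag.
12:00 + 0.813 h ≈ 12:49 → 12:50 to the nearest ten minutes.

12:50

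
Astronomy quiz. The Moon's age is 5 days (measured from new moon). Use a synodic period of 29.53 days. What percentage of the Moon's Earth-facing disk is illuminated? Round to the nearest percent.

Elongation θ = 360° × 5/29.53 ≈ 61.0°.
With cos θ = 0.485, the lit fraction is (1 − 0.485)/2 ≈ 0.257, so 26%.

26%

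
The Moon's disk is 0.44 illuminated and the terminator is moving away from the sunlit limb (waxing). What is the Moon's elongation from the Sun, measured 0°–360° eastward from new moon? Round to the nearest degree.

83°

cos θ = 1 − 2f = 0.120, giving a principal value of 83.1°.
Waxing ⇒ before full, so θ = 83.1°.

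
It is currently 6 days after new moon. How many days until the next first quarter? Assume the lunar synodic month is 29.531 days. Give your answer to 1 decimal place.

1.4 days

First quarter occurs at elongation 90°, i.e. at age 29.531 × 90/360 = 7.383 d.
So 1.383 days remain (7.383 − 6).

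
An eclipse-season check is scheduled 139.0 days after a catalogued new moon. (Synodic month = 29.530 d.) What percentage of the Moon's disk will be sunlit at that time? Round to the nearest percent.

63%

Reduce mod P: 139.0 − 4×29.530 = 20.88 d into the current lunation.
The Moon has covered 20.88/29.530 of its cycle, so θ ≈ 360° × 20.88/29.530 = 254.5°.
Illuminated fraction = (1 − cos 254.5°)/2 = (1 − (-0.266))/2 ≈ 0.633, so 63%.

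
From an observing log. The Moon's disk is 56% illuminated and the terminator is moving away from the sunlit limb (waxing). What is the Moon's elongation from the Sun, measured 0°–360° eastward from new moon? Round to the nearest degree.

From f = (1 − cos θ)/2: cos θ = 1 − 2×0.56 = -0.120; arccos → 96.9°.
Waxing ⇒ before full, so θ = 96.9°.

97°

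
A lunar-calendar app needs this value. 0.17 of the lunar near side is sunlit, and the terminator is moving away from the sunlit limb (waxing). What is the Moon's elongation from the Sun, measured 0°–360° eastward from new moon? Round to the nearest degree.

49°

From f = (1 − cos θ)/2: cos θ = 1 − 2×0.17 = 0.660; arccos → 48.7°.
Waxing ⇒ before full, so θ = 48.7°.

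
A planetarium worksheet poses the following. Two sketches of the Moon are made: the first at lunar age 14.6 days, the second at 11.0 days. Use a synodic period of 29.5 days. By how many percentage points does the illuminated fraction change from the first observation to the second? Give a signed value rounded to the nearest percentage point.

-15 pp

θ₁ = 360° × 14.6/29.5 = 178.2°, f₁ = (1 − cos θ₁)/2 = 1.000.
θ₂ = 360° × 11.0/29.5 = 134.2°, f₂ = (1 − cos θ₂)/2 = 0.849.
Change = f₂ − f₁ = -0.151 → -15 percentage points.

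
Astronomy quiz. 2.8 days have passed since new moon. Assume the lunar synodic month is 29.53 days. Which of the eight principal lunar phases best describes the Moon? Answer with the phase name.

waxing crescent

θ ≈ 360° × 2.8/29.53 = 34°, which falls in the waxing crescent sector.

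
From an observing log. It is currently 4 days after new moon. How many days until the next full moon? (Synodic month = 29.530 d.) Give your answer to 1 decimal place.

Full moon occurs at elongation 180°, i.e. at age 29.530 × 180/360 = 14.765 d.
So 10.765 days remain (14.765 − 4).

10.8 days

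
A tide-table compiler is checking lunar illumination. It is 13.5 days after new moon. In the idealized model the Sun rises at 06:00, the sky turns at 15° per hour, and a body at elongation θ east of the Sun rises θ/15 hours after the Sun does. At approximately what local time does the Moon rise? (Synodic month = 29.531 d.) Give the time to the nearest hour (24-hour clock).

17:00

The Moon has covered 13.5/29.531 of its cycle, so θ ≈ 360° × 13.5/29.531 = 164.6°.
Delay after the Sun = 164.6° / (15°/h) ≈ 10.97 h.
06:00 + 10.97 h ≈ 16:58 → 17:00 to the nearest hour.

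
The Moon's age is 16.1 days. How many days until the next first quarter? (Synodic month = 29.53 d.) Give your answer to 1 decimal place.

20.8 days

First quarter occurs at elongation 90°, i.e. at age 29.53 × 90/360 = 7.383 d.
This lunation's first quarter (7.383 d) has passed, so add one period: 36.913 − 16.1 = 20.812 days.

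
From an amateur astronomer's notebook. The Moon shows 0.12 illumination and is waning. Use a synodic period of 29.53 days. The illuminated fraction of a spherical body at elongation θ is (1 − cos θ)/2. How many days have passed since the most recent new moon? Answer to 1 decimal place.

Invert f = (1 − cos θ)/2 to get cos θ = 1 − 2(0.12) = 0.760, hence θ₀ = arccos 0.760 = 40.5°.
Since the Moon is past full (waning), take the reflex angle: θ = 360° − 40.5° = 319.5°.
Age = 29.53 × 319.5°/360° ≈ 26.20 days.

26.2 days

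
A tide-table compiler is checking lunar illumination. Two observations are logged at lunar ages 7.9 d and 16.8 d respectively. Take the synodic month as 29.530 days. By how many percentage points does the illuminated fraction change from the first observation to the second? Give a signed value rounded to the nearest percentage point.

θ₁ = 360° × 7.9/29.530 = 96.3°, f₁ = (1 − cos θ₁)/2 = 0.555.
θ₂ = 360° × 16.8/29.530 = 204.8°, f₂ = (1 − cos θ₂)/2 = 0.954.
Change = f₂ − f₁ = +0.399 → +40 percentage points.

+40 percentage points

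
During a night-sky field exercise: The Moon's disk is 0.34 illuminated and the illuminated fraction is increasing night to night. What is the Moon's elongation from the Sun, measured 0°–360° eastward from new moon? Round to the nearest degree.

From f = (1 − cos θ)/2: cos θ = 1 − 2×0.34 = 0.320; arccos → 71.3°.
Waxing ⇒ before full, so θ = 71.3°.

71°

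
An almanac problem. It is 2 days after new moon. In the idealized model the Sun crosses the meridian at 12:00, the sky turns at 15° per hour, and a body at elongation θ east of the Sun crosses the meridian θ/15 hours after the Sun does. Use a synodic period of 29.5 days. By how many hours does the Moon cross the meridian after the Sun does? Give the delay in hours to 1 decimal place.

1.6 h

Elongation θ = 360° × 2/29.5 ≈ 24.4°.
Delay after the Sun = 24.4° / (15°/h) ≈ 1.63 h.
So the Moon crosses the meridian 1.63 h after the Sun.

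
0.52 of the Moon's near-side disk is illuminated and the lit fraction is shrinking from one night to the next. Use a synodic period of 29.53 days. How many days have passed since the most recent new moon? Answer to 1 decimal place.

From f = (1 − cos θ)/2: cos θ = 1 − 2×0.52 = -0.040; arccos → 92.3°.
A waning Moon lies in 180°–360°, so θ = 360° − 92.3° = 267.7°.
Age = 29.53 × 267.7°/360° ≈ 21.96 days.

22.0 days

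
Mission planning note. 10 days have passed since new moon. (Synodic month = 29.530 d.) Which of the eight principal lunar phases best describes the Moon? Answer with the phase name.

At 10/29.530 of the cycle, θ ≈ 122° — the waxing gibbous range.

waxing gibbous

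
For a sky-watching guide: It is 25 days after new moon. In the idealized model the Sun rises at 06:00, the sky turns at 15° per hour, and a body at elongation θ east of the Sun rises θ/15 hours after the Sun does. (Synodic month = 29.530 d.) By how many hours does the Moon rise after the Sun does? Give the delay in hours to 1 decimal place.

Elongation θ = 360° × 25/29.530 ≈ 304.8°.
At 15° of sky rotation per hour, 304.8° corresponds to a 20.32 h lag.
So the Moon rises 20.32 h after the Sun.

20.3 h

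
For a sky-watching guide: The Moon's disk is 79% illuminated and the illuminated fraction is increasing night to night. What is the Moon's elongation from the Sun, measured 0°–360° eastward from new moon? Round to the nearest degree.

cos θ = 1 − 2f = -0.580, giving a principal value of 125.5°.
The Moon is waxing (0°–180°), so θ = 125.5° directly.

125°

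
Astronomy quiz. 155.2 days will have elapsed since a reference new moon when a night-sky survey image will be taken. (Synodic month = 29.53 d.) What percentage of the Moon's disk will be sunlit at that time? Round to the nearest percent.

52%

155.2 d spans 5 complete synodic months (5 × 29.53 = 147.65 d) plus 7.55 d.
Phase angle: θ = 360°·(7.55 d)/(29.53 d) = 92.0°.
With cos θ = (-0.036), the lit fraction is (1 − (-0.036))/2 ≈ 0.518, so 52%.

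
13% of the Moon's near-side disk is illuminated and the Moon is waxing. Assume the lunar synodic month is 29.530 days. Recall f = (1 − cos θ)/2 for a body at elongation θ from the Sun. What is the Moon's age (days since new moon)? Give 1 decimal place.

3.5 days

cos θ = 1 − 2f = 0.740, giving a principal value of 42.3°.
Waxing ⇒ before full, so θ = 42.3°.
At 360°/29.530 d per day, 42.3° corresponds to 3.47 days.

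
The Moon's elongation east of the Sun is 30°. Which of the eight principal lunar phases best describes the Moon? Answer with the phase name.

waxing crescent

The waxing crescent sector spans roughly 22°–68°; 30° falls inside it.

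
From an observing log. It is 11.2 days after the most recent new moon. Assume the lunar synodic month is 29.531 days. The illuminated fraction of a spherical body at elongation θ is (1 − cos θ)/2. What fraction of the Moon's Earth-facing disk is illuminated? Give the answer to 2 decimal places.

Phase angle: θ = 360°·(11.2 d)/(29.531 d) = 136.5°.
Illuminated fraction = (1 − cos 136.5°)/2 = (1 − (-0.726))/2 ≈ 0.863.

0.86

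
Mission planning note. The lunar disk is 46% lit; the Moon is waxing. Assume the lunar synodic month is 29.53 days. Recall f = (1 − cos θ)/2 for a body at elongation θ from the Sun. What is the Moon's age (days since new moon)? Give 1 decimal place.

Invert f = (1 − cos θ)/2 to get cos θ = 1 − 2(0.46) = 0.080, hence θ₀ = arccos 0.080 = 85.4°.
Waxing ⇒ before full, so θ = 85.4°.
Age = 29.53 × 85.4°/360° ≈ 7.01 days.

7.0 days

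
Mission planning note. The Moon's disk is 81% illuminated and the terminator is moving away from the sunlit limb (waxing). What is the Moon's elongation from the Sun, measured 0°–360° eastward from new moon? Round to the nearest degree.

128°

Invert f = (1 − cos θ)/2 to get cos θ = 1 − 2(0.81) = -0.620, hence θ₀ = arccos -0.620 = 128.3°.
Before full moon the principal value applies: θ = 128.3°.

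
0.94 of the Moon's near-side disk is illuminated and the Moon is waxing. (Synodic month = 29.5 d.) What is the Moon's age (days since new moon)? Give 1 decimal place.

Invert f = (1 − cos θ)/2 to get cos θ = 1 − 2(0.94) = -0.880, hence θ₀ = arccos -0.880 = 151.6°.
Before full moon the principal value applies: θ = 151.6°.
Age = 29.5 × 151.6°/360° ≈ 12.43 days.

12.4 days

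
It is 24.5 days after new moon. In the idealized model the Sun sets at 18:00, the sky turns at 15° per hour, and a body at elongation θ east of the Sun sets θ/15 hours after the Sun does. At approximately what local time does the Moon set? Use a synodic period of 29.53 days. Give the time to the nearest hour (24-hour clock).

The Moon has covered 24.5/29.53 of its cycle, so θ ≈ 360° × 24.5/29.53 = 298.7°.
Delay after the Sun = 298.7° / (15°/h) ≈ 19.91 h.
18:00 + 19.91 h ≈ 13:55 → 14:00 to the nearest hour.

14:00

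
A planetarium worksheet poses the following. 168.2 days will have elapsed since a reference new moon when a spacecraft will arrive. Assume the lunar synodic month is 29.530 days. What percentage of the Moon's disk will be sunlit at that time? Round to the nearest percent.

Reduce mod P: 168.2 − 5×29.530 = 20.55 d into the current lunation.
Phase angle: θ = 360°·(20.55 d)/(29.530 d) = 250.5°.
With cos θ = (-0.333), the lit fraction is (1 − (-0.333))/2 ≈ 0.667, so 67%.

67%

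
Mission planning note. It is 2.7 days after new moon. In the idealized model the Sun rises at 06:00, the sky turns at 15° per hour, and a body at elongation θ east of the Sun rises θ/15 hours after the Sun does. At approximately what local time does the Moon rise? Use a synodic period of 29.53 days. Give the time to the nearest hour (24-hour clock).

The Moon has covered 2.7/29.53 of its cycle, so θ ≈ 360° × 2.7/29.53 = 32.9°.
The Moon trails the Sun by θ/15 = 32.9/15 ≈ 2.19 hours.
06:00 + 2.19 h ≈ 08:12 → 08:00 to the nearest hour.

08:00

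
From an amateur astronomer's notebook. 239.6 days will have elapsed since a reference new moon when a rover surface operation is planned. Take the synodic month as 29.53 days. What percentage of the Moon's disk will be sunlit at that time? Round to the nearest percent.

12%

239.6/29.53 = 8.114 lunations, so 8 complete cycles and 3.36 d into the next.
Elongation θ = 360° × 3.36/29.53 ≈ 41.0°.
Illuminated fraction = (1 − cos 41.0°)/2 = (1 − 0.755)/2 ≈ 0.122, so 12%.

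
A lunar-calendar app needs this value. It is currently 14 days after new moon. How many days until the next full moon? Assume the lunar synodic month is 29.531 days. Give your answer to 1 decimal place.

0.8 days

Full moon occurs at elongation 180°, i.e. at age 29.531 × 180/360 = 14.765 d.
That is 14.765 − 14 = 0.765 days ahead.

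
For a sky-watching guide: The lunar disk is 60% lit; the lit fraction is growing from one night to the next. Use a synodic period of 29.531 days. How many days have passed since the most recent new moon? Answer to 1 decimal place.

8.3 days

Invert f = (1 − cos θ)/2 to get cos θ = 1 − 2(0.60) = -0.200, hence θ₀ = arccos -0.200 = 101.5°.
The Moon is waxing (0°–180°), so θ = 101.5° directly.
That fraction of the synodic month is 101.5/360 × 29.531 d ≈ 8.33 d.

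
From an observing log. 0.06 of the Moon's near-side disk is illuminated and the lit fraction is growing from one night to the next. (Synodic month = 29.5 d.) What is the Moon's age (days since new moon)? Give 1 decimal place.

2.3 days

cos θ = 1 − 2f = 0.880, giving a principal value of 28.4°.
Waxing ⇒ before full, so θ = 28.4°.
That fraction of the synodic month is 28.4/360 × 29.5 d ≈ 2.32 d.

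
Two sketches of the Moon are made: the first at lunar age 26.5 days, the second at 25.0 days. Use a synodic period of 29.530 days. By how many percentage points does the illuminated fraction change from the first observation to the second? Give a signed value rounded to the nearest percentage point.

+11 pp

θ₁ = 360° × 26.5/29.530 = 323.1°, f₁ = (1 − cos θ₁)/2 = 0.100.
θ₂ = 360° × 25.0/29.530 = 304.8°, f₂ = (1 − cos θ₂)/2 = 0.215.
Change = f₂ − f₁ = +0.114 → +11 percentage points.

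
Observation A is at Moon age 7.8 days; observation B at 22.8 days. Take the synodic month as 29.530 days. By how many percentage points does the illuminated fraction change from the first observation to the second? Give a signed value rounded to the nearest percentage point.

-11 percentage points

First observation: θ = 360°·7.8/29.530 = 95.1°, so f = 0.544.
Second observation: θ = 278.0°, f = 0.431.
Δf = 0.431 − 0.544 = -0.114, i.e. -11 pp.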